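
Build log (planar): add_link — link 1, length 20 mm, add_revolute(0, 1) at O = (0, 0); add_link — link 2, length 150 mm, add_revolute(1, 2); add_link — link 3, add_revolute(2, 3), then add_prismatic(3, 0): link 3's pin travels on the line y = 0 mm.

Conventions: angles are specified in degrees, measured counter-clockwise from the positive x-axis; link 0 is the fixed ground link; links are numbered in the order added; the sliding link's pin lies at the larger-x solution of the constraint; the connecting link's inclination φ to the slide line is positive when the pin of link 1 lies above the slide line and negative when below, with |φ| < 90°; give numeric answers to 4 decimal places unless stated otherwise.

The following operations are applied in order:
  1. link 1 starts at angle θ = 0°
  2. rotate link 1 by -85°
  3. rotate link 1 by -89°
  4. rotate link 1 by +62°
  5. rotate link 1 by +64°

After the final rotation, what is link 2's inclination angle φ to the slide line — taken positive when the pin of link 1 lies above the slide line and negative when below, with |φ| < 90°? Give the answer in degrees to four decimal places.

geometry: r = 20 mm, L = 150 mm, e = 0 mm; θ starts at 0°
rotate link 1 by -85°: θ ← 0° -85° = -85°
rotate link 1 by -89°: θ ← -85° -89° = -174°
rotate link 1 by +62°: θ ← -174° +62° = -112°
rotate link 1 by +64°: θ ← -112° +64° = -48°
h = r sin θ − e = -14.862897 − 0 = -14.862897
sin φ = h / L = -14.862897 / 150 = -0.09908598
φ = arcsin(-0.09908598) = -5.686539°

-5.6865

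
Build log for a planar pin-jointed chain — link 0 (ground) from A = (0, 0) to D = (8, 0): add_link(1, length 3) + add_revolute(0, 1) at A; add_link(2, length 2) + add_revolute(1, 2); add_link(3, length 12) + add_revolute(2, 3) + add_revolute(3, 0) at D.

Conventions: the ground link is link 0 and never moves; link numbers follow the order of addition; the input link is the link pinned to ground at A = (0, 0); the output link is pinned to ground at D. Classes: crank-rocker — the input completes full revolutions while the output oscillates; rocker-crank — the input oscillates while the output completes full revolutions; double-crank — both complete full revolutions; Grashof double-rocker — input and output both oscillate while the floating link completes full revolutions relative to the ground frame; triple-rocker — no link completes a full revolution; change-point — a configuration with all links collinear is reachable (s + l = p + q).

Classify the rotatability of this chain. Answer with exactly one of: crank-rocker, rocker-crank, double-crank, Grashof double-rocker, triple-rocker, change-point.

lengths: ground=8, input=3, coupler=2, output=12
sorted: s=2 (shortest), l=12 (longest), p+q=11
s + l = 14 vs p + q = 11
s + l > p + q → non-Grashof → no link fully rotates → triple-rocker

triple-rocker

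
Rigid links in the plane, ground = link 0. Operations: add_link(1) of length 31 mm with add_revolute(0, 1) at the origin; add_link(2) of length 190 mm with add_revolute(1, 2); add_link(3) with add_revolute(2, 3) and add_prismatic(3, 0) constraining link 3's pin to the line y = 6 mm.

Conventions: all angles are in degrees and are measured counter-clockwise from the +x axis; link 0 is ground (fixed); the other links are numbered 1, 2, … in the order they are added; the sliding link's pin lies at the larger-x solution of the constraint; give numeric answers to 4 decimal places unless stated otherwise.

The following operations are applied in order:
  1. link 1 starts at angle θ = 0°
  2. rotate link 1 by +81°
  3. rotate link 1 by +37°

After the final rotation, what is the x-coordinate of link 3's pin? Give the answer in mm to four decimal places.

geometry: r = 31 mm, L = 190 mm, e = 6 mm; θ starts at 0°
rotate link 1 by +81°: θ ← 0° +81° = 81°
rotate link 1 by +37°: θ ← 81° +37° = 118°
crank pin P = (r cos θ, r sin θ) = (-14.553618, 27.371375)
h = r sin θ − e = 27.371375 − 6 = 21.371375
x = r cos θ + √(L² − h²) = -14.553618 + 188.794238 = 174.240620

174.2406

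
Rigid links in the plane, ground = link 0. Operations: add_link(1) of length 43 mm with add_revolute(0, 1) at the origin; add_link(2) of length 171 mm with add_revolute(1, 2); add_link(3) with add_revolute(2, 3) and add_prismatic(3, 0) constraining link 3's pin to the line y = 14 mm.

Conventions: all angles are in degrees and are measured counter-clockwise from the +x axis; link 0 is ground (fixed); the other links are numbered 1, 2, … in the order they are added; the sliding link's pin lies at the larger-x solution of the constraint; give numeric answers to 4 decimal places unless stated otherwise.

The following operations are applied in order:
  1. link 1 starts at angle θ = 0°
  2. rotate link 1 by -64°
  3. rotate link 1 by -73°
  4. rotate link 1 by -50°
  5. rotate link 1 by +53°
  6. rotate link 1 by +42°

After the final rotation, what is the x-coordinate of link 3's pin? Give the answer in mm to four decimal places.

geometry: r = 43 mm, L = 171 mm, e = 14 mm; θ starts at 0°
rotate link 1 by -64°: θ ← 0° -64° = -64°
rotate link 1 by -73°: θ ← -64° -73° = -137°
rotate link 1 by -50°: θ ← -137° -50° = -187°
rotate link 1 by +53°: θ ← -187° +53° = -134°
rotate link 1 by +42°: θ ← -134° +42° = -92°
crank pin P = (r cos θ, r sin θ) = (-1.500678, -42.973806)
h = r sin θ − e = -42.973806 − 14 = -56.973806
x = r cos θ + √(L² − h²) = -1.500678 + 161.229605 = 159.728926

159.7289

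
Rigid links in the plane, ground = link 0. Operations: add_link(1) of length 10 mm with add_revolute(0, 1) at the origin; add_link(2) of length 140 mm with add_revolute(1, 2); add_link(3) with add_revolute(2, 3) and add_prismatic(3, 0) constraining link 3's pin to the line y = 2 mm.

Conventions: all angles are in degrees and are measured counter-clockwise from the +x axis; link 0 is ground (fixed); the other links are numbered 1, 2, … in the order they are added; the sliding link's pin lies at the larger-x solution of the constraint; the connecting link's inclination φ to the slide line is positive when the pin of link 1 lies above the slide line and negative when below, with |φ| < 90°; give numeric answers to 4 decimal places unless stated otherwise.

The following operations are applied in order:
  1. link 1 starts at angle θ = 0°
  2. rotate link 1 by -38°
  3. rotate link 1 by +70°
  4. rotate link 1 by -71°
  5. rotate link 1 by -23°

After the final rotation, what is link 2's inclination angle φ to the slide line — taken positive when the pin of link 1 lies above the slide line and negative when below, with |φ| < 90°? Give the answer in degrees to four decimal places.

geometry: r = 10 mm, L = 140 mm, e = 2 mm; θ starts at 0°
rotate link 1 by -38°: θ ← 0° -38° = -38°
rotate link 1 by +70°: θ ← -38° +70° = 32°
rotate link 1 by -71°: θ ← 32° -71° = -39°
rotate link 1 by -23°: θ ← -39° -23° = -62°
h = r sin θ − e = -8.829476 − 2 = -10.829476
sin φ = h / L = -10.829476 / 140 = -0.07735340
φ = arcsin(-0.07735340) = -4.436455°

-4.4365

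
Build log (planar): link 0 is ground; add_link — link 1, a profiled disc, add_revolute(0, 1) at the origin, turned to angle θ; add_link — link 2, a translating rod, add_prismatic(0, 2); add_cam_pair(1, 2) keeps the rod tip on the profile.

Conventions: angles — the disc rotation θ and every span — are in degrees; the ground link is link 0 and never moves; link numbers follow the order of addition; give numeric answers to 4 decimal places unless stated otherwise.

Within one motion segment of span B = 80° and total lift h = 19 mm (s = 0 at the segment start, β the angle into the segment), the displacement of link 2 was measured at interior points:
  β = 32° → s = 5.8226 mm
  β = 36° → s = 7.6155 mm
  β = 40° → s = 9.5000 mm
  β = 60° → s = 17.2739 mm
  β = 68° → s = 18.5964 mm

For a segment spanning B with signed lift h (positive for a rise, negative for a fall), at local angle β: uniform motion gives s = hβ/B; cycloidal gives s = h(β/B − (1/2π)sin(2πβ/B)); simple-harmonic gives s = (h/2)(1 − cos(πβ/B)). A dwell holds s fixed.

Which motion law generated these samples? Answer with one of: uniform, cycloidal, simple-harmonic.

candidates at β/B = r: uniform s = h·r (linear in β); cycloidal s = h·(r − sin(2πr)/(2π)); simple-harmonic s = (h/2)(1 − cos(πr))
β=32°: printed 5.8226 | uniform 7.6000, cycloidal 5.8226, simple-harmonic 6.5643
β=36°: printed 7.6155 | uniform 8.5500, cycloidal 7.6155, simple-harmonic 8.0139
β=40°: printed 9.5000 | uniform 9.5000, cycloidal 9.5000, simple-harmonic 9.5000
β=60°: printed 17.2739 | uniform 14.2500, cycloidal 17.2739, simple-harmonic 16.2175
β=68°: printed 18.5964 | uniform 16.1500, cycloidal 18.5964, simple-harmonic 17.9646
only one law matches every sample → cycloidal

cycloidal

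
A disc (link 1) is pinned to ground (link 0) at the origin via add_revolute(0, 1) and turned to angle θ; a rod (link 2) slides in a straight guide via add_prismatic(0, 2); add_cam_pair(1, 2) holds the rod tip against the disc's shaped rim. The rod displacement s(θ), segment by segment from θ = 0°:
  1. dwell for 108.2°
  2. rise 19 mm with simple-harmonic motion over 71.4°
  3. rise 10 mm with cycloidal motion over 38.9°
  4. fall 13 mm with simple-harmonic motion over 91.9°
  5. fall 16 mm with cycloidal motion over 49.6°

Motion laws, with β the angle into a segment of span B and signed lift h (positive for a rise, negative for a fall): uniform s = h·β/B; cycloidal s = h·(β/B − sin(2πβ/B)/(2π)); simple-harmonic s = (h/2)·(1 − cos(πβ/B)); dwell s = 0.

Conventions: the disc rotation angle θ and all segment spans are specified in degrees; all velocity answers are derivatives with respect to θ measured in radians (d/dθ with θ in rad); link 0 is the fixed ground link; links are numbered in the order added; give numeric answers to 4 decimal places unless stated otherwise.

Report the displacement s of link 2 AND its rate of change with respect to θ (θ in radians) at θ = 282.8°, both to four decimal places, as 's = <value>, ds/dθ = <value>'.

segment 1 (0° to 108.2°, dwell): s unchanged at 0.0000
segment 2 (108.2° to 179.6°, simple-harmonic, h = 19) is passed completely: s = 0.0000 + (19) = 19.0000
segment 3 (179.6° to 218.5°, cycloidal, h = 10) is passed completely: s = 19.0000 + (10) = 29.0000
θ = 282.8° falls in segment 4 (218.5° to 310.4°, simple-harmonic, h = -13): β = 282.8 − 218.5 = 64.3°, B = 91.9°; Δs = -13/2·(1 − cos(π·0.6997)) = -10.3152; s = 29.0000 − 10.3152 = 18.6848
velocity in seg [218.5°–310.4°] (simple-harmonic), θ in radians: β = 64.3° = 1.1222 rad, B = 91.9° = 1.6040 rad; ds/dθ = (πh/(2B)) sin(πβ/B) = (π·(-13)/(2·1.6040)) sin(π·0.6997) = -10.307450 mm/rad

s = 18.6848, ds/dθ = -10.3075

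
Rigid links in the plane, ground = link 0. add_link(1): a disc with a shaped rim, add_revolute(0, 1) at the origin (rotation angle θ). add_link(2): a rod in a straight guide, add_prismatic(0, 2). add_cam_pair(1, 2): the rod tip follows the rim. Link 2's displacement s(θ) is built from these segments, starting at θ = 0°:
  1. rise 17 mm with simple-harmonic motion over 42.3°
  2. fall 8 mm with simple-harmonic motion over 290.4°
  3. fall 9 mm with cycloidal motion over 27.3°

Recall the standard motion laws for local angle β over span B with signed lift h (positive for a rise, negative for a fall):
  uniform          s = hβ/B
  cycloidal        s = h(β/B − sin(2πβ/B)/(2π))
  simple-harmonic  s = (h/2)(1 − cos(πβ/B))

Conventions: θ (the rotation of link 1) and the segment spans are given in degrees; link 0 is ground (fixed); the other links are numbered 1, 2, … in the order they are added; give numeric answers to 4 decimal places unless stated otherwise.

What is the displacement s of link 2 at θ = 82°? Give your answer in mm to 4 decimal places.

segment 1 (0° to 42.3°, simple-harmonic, h = 17) is passed completely: s = 0.0000 + (17) = 17.0000
θ = 82° falls in segment 2 (42.3° to 332.7°, simple-harmonic, h = -8): β = 82 − 42.3 = 39.7°, B = 290.4°; Δs = -8/2·(1 − cos(π·0.1367)) = -0.3633; s = 17.0000 − 0.3633 = 16.6367

16.6367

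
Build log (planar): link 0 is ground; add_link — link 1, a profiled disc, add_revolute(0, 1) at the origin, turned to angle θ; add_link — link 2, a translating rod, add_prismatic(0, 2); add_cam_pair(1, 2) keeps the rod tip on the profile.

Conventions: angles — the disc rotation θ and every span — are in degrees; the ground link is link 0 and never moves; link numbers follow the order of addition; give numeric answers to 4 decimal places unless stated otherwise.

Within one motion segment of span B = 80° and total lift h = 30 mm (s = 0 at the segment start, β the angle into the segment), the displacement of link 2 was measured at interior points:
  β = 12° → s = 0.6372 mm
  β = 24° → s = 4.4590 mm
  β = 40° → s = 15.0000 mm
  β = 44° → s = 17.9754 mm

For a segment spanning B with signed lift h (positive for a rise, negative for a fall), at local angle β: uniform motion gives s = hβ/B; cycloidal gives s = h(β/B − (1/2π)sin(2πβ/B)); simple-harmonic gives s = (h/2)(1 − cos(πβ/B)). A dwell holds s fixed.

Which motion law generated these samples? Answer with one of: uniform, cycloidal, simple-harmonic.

candidates at β/B = r: uniform s = h·r (linear in β); cycloidal s = h·(r − sin(2πr)/(2π)); simple-harmonic s = (h/2)(1 − cos(πr))
β=12°: printed 0.6372 | uniform 4.5000, cycloidal 0.6372, simple-harmonic 1.6349
β=24°: printed 4.4590 | uniform 9.0000, cycloidal 4.4590, simple-harmonic 6.1832
β=40°: printed 15.0000 | uniform 15.0000, cycloidal 15.0000, simple-harmonic 15.0000
β=44°: printed 17.9754 | uniform 16.5000, cycloidal 17.9754, simple-harmonic 17.3465
only one law matches every sample → cycloidal

cycloidal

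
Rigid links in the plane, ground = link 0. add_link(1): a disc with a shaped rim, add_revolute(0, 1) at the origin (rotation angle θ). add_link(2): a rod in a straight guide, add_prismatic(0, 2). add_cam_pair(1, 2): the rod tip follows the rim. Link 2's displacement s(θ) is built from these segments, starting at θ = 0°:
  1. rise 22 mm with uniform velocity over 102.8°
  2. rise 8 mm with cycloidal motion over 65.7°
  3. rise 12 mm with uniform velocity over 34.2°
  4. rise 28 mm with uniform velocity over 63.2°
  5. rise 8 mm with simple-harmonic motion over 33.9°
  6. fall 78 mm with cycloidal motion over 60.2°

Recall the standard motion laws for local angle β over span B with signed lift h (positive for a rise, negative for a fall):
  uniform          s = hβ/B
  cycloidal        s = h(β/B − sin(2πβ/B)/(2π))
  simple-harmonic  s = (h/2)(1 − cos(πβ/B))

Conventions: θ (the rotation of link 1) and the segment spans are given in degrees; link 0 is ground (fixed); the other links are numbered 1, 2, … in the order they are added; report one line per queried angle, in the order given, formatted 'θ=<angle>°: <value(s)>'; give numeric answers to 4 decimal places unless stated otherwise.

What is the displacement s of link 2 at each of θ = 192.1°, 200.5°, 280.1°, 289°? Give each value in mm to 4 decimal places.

segment 1 (0° to 102.8°, uniform, h = 22) is passed completely: s = 0.0000 + (22) = 22.0000
segment 2 (102.8° to 168.5°, cycloidal, h = 8) is passed completely: s = 22.0000 + (8) = 30.0000
θ = 192.1° falls in segment 3 (168.5° to 202.7°, uniform, h = 12): β = 192.1 − 168.5 = 23.6°, B = 34.2°; Δs = 12·23.6/34.2 = 8.2807; s = 30.0000 + 8.2807 = 38.2807
θ = 200.5° falls in segment 3 (168.5° to 202.7°, uniform, h = 12): β = 200.5 − 168.5 = 32°, B = 34.2°; Δs = 12·32/34.2 = 11.2281; s = 30.0000 + 11.2281 = 41.2281
segment 3 (168.5° to 202.7°, uniform, h = 12) is passed completely: s = 30.0000 + (12) = 42.0000
segment 4 (202.7° to 265.9°, uniform, h = 28) is passed completely: s = 42.0000 + (28) = 70.0000
θ = 280.1° falls in segment 5 (265.9° to 299.8°, simple-harmonic, h = 8): β = 280.1 − 265.9 = 14.2°, B = 33.9°; Δs = 8/2·(1 − cos(π·0.4189)) = 2.9916; s = 70.0000 + 2.9916 = 72.9916
θ = 289° falls in segment 5 (265.9° to 299.8°, simple-harmonic, h = 8): β = 289 − 265.9 = 23.1°, B = 33.9°; Δs = 8/2·(1 − cos(π·0.6814)) = 6.1583; s = 70.0000 + 6.1583 = 76.1583

θ=192.1°: 38.2807
θ=200.5°: 41.2281
θ=280.1°: 72.9916
θ=289°: 76.1583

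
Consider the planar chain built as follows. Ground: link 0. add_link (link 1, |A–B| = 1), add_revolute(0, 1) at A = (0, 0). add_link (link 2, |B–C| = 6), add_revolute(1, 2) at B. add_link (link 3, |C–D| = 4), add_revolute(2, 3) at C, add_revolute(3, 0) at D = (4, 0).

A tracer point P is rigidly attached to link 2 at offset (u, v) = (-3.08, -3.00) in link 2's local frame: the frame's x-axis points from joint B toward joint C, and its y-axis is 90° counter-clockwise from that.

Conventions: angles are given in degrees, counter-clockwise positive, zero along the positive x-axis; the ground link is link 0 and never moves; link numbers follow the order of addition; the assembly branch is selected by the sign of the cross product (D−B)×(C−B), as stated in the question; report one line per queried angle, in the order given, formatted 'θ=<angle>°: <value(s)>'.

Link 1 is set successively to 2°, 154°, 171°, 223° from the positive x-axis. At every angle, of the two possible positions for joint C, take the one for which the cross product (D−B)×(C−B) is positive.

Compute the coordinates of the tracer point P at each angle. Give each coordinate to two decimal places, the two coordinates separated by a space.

A=(0,0), D=(4.00,0)
θ=2°: B = A + 1.00·(cos2°, sin2°) = (0.9994, 0.0349)
θ=2°: |BD| = 3.0008
θ=2°: circle(B,6.00) ∩ circle(D,4.00): a=4.8328, h=3.5558
θ=2°:   candidates: C₊=(5.8733,3.5342) cross=10.670; C₋=(5.7905,-3.5769) cross=-10.670
θ=2°:   branch + wants cross > 0 → take C=(5.8733,3.5342) (cross=10.670)
θ=2°: ex = (C−B)/|BC| = (0.8123,0.5832); ey = (-0.5832,0.8123)
θ=2°: P = B + -3.08·ex + -3.00·ey = (0.2471,-4.1984)
θ=154°: B = A + 1.00·(cos154°, sin154°) = (-0.8988, 0.4384)
θ=154°: |BD| = 4.9184
θ=154°: circle(B,6.00) ∩ circle(D,4.00): a=4.4924, h=3.9773
θ=154°:   candidates: C₊=(3.9302,3.9994) cross=19.562; C₋=(3.2212,-3.9235) cross=-19.562
θ=154°:   branch + wants cross > 0 → take C=(3.9302,3.9994) (cross=19.562)
θ=154°: ex = (C−B)/|BC| = (0.8048,0.5935); ey = (-0.5935,0.8048)
θ=154°: P = B + -3.08·ex + -3.00·ey = (-1.5972,-3.8041)
θ=171°: B = A + 1.00·(cos171°, sin171°) = (-0.9877, 0.1564)
θ=171°: |BD| = 4.9901
θ=171°: circle(B,6.00) ∩ circle(D,4.00): a=4.4990, h=3.9697
θ=171°:   candidates: C₊=(3.6336,3.9832) cross=19.810; C₋=(3.3847,-3.9524) cross=-19.810
θ=171°:   branch + wants cross > 0 → take C=(3.6336,3.9832) (cross=19.810)
θ=171°: ex = (C−B)/|BC| = (0.7702,0.6378); ey = (-0.6378,0.7702)
θ=171°: P = B + -3.08·ex + -3.00·ey = (-1.4466,-4.1186)
θ=223°: B = A + 1.00·(cos223°, sin223°) = (-0.7314, -0.6820)
θ=223°: |BD| = 4.7803
θ=223°: circle(B,6.00) ∩ circle(D,4.00): a=4.4821, h=3.9889
θ=223°:   candidates: C₊=(3.1358,3.9055) cross=19.068; C₋=(4.2740,-3.9906) cross=-19.068
θ=223°:   branch + wants cross > 0 → take C=(3.1358,3.9055) (cross=19.068)
θ=223°: ex = (C−B)/|BC| = (0.6445,0.7646); ey = (-0.7646,0.6445)
θ=223°: P = B + -3.08·ex + -3.00·ey = (-0.4227,-4.9705)

θ=2°: 0.25 -4.20
θ=154°: -1.60 -3.80
θ=171°: -1.45 -4.12
θ=223°: -0.42 -4.97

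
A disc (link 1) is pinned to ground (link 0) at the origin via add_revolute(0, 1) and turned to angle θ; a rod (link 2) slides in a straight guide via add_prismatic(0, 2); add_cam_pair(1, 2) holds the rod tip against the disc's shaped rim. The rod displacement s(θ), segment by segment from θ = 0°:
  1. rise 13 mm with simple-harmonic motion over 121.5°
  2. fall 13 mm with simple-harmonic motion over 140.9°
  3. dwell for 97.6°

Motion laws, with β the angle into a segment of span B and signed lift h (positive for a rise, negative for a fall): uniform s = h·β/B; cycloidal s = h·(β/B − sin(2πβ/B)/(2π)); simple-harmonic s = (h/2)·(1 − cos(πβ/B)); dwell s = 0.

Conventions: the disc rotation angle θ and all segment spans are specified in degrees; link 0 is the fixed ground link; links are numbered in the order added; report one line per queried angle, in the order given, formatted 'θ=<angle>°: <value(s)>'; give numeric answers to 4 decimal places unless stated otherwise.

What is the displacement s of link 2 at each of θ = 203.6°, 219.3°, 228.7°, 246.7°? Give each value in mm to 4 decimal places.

segment 1 (0° to 121.5°, simple-harmonic, h = 13) is passed completely: s = 0.0000 + (13) = 13.0000
θ = 203.6° falls in segment 2 (121.5° to 262.4°, simple-harmonic, h = -13): β = 203.6 − 121.5 = 82.1°, B = 140.9°; Δs = -13/2·(1 − cos(π·0.5827)) = -8.1695; s = 13.0000 − 8.1695 = 4.8305
θ = 219.3° falls in segment 2 (121.5° to 262.4°, simple-harmonic, h = -13): β = 219.3 − 121.5 = 97.8°, B = 140.9°; Δs = -13/2·(1 − cos(π·0.6941)) = -10.2226; s = 13.0000 − 10.2226 = 2.7774
θ = 228.7° falls in segment 2 (121.5° to 262.4°, simple-harmonic, h = -13): β = 228.7 − 121.5 = 107.2°, B = 140.9°; Δs = -13/2·(1 − cos(π·0.7608)) = -11.2498; s = 13.0000 − 11.2498 = 1.7502
θ = 246.7° falls in segment 2 (121.5° to 262.4°, simple-harmonic, h = -13): β = 246.7 − 121.5 = 125.2°, B = 140.9°; Δs = -13/2·(1 − cos(π·0.8886)) = -12.6058; s = 13.0000 − 12.6058 = 0.3942

θ=203.6°: 4.8305
θ=219.3°: 2.7774
θ=228.7°: 1.7502
θ=246.7°: 0.3942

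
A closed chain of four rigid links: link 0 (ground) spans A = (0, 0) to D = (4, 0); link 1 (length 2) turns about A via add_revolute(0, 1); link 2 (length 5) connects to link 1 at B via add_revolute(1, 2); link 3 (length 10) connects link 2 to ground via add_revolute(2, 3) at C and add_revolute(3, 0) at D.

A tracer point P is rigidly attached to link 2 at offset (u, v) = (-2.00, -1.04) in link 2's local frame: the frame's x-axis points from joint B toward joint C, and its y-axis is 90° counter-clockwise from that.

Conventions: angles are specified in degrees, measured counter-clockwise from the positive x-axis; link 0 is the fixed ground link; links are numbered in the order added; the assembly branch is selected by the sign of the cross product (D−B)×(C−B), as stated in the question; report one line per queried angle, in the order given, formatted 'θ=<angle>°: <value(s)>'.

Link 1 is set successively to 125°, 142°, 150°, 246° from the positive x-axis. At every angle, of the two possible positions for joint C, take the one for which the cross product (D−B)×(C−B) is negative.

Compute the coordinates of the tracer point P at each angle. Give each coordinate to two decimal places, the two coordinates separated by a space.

A=(0,0), D=(4.00,0)
θ=125°: B = A + 2.00·(cos125°, sin125°) = (-1.1472, 1.6383)
θ=125°: |BD| = 5.4016
θ=125°: circle(B,5.00) ∩ circle(D,10.00): a=-4.2416, h=2.6474
θ=125°:   candidates: C₊=(-4.3860,5.4475) cross=14.300; C₋=(-5.9919,0.4021) cross=-14.300
θ=125°:   branch - wants cross < 0 → take C=(-5.9919,0.4021) (cross=-14.300)
θ=125°: ex = (C−B)/|BC| = (-0.9690,-0.2472); ey = (0.2472,-0.9690)
θ=125°: P = B + -2.00·ex + -1.04·ey = (0.5336,3.1405)
θ=142°: B = A + 2.00·(cos142°, sin142°) = (-1.5760, 1.2313)
θ=142°: |BD| = 5.7104
θ=142°: circle(B,5.00) ∩ circle(D,10.00): a=-3.7118, h=3.3500
θ=142°:   candidates: C₊=(-4.4782,5.3029) cross=19.129; C₋=(-5.9229,-1.2395) cross=-19.129
θ=142°:   branch - wants cross < 0 → take C=(-5.9229,-1.2395) (cross=-19.129)
θ=142°: ex = (C−B)/|BC| = (-0.8694,-0.4942); ey = (0.4942,-0.8694)
θ=142°: P = B + -2.00·ex + -1.04·ey = (-0.3512,3.1238)
θ=150°: B = A + 2.00·(cos150°, sin150°) = (-1.7321, 1.0000)
θ=150°: |BD| = 5.8186
θ=150°: circle(B,5.00) ∩ circle(D,10.00): a=-3.5355, h=3.5356
θ=150°:   candidates: C₊=(-4.6073,5.0906) cross=20.572; C₋=(-5.8226,-1.8753) cross=-20.572
θ=150°:   branch - wants cross < 0 → take C=(-5.8226,-1.8753) (cross=-20.572)
θ=150°: ex = (C−B)/|BC| = (-0.8181,-0.5751); ey = (0.5751,-0.8181)
θ=150°: P = B + -2.00·ex + -1.04·ey = (-0.6939,3.0010)
θ=246°: B = A + 2.00·(cos246°, sin246°) = (-0.8135, -1.8271)
θ=246°: |BD| = 5.1486
θ=246°: circle(B,5.00) ∩ circle(D,10.00): a=-4.7093, h=1.6801
θ=246°:   candidates: C₊=(-5.8125,-1.9276) cross=8.650; C₋=(-4.6200,-5.0690) cross=-8.650
θ=246°:   branch - wants cross < 0 → take C=(-4.6200,-5.0690) (cross=-8.650)
θ=246°: ex = (C−B)/|BC| = (-0.7613,-0.6484); ey = (0.6484,-0.7613)
θ=246°: P = B + -2.00·ex + -1.04·ey = (0.0348,0.2614)

θ=125°: 0.53 3.14
θ=142°: -0.35 3.12
θ=150°: -0.69 3.00
θ=246°: 0.03 0.26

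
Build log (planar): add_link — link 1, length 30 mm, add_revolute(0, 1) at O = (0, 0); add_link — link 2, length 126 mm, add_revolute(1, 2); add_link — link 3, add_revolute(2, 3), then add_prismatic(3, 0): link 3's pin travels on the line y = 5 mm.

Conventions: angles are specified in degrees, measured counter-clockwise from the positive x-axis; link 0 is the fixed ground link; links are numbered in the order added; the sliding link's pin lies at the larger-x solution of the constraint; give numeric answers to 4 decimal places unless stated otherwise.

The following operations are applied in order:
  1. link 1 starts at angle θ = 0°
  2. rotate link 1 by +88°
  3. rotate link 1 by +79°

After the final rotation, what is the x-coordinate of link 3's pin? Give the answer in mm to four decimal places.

geometry: r = 30 mm, L = 126 mm, e = 5 mm; θ starts at 0°
rotate link 1 by +88°: θ ← 0° +88° = 88°
rotate link 1 by +79°: θ ← 88° +79° = 167°
crank pin P = (r cos θ, r sin θ) = (-29.231102, 6.748532)
h = r sin θ − e = 6.748532 − 5 = 1.748532
x = r cos θ + √(L² − h²) = -29.231102 + 125.987867 = 96.756765

96.7568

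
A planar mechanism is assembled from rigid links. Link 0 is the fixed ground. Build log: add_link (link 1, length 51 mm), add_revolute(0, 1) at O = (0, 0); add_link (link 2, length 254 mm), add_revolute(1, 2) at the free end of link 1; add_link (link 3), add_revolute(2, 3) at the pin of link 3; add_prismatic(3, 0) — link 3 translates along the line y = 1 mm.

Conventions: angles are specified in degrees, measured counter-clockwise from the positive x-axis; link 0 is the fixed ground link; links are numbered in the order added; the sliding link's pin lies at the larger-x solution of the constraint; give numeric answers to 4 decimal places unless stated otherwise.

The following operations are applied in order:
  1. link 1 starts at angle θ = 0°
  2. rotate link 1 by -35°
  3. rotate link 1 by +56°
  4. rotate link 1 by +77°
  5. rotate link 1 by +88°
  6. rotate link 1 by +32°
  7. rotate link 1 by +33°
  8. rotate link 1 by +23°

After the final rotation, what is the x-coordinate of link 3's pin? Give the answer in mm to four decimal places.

geometry: r = 51 mm, L = 254 mm, e = 1 mm; θ starts at 0°
rotate link 1 by -35°: θ ← 0° -35° = -35°
rotate link 1 by +56°: θ ← -35° +56° = 21°
rotate link 1 by +77°: θ ← 21° +77° = 98°
rotate link 1 by +88°: θ ← 98° +88° = 186°
rotate link 1 by +32°: θ ← 186° +32° = 218°
rotate link 1 by +33°: θ ← 218° +33° = 251°
rotate link 1 by +23°: θ ← 251° +23° = 274°
crank pin P = (r cos θ, r sin θ) = (3.557580, -50.875767)
h = r sin θ − e = -50.875767 − 1 = -51.875767
x = r cos θ + √(L² − h²) = 3.557580 + 248.646144 = 252.203724

252.2037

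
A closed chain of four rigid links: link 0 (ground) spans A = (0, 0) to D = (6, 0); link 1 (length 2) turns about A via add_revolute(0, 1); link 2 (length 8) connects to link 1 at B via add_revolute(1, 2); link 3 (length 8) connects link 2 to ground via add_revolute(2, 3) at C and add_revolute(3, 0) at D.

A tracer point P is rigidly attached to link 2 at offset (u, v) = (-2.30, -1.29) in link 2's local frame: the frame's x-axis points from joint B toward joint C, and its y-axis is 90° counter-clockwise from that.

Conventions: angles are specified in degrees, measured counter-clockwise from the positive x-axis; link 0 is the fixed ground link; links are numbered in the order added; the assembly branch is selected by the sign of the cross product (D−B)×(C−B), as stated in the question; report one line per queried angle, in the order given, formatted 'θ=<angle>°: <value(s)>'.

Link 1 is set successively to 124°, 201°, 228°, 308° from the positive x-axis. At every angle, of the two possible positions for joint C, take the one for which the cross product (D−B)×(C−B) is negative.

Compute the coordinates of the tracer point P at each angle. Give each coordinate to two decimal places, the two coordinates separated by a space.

A=(0,0), D=(6.00,0)
θ=124°: B = A + 2.00·(cos124°, sin124°) = (-1.1184, 1.6581)
θ=124°: |BD| = 7.3089
θ=124°: circle(B,8.00) ∩ circle(D,8.00): a=3.6545, h=7.1165
θ=124°:   candidates: C₊=(4.0552,7.7600) cross=52.014; C₋=(0.8264,-6.1019) cross=-52.014
θ=124°:   branch - wants cross < 0 → take C=(0.8264,-6.1019) (cross=-52.014)
θ=124°: ex = (C−B)/|BC| = (0.2431,-0.9700); ey = (0.9700,0.2431)
θ=124°: P = B + -2.30·ex + -1.29·ey = (-2.9288,3.5755)
θ=201°: B = A + 2.00·(cos201°, sin201°) = (-1.8672, -0.7167)
θ=201°: |BD| = 7.8997
θ=201°: circle(B,8.00) ∩ circle(D,8.00): a=3.9499, h=6.9569
θ=201°:   candidates: C₊=(1.4352,6.5698) cross=54.958; C₋=(2.6976,-7.2866) cross=-54.958
θ=201°:   branch - wants cross < 0 → take C=(2.6976,-7.2866) (cross=-54.958)
θ=201°: ex = (C−B)/|BC| = (0.5706,-0.8212); ey = (0.8212,0.5706)
θ=201°: P = B + -2.30·ex + -1.29·ey = (-4.2389,0.4360)
θ=228°: B = A + 2.00·(cos228°, sin228°) = (-1.3383, -1.4863)
θ=228°: |BD| = 7.4873
θ=228°: circle(B,8.00) ∩ circle(D,8.00): a=3.7436, h=7.0700
θ=228°:   candidates: C₊=(0.9274,6.1862) cross=52.935; C₋=(3.7343,-7.6725) cross=-52.935
θ=228°:   branch - wants cross < 0 → take C=(3.7343,-7.6725) (cross=-52.935)
θ=228°: ex = (C−B)/|BC| = (0.6341,-0.7733); ey = (0.7733,0.6341)
θ=228°: P = B + -2.30·ex + -1.29·ey = (-3.7942,-0.5257)
θ=308°: B = A + 2.00·(cos308°, sin308°) = (1.2313, -1.5760)
θ=308°: |BD| = 5.0224
θ=308°: circle(B,8.00) ∩ circle(D,8.00): a=2.5112, h=7.5957
θ=308°:   candidates: C₊=(1.2321,6.4240) cross=38.148; C₋=(5.9992,-8.0000) cross=-38.148
θ=308°:   branch - wants cross < 0 → take C=(5.9992,-8.0000) (cross=-38.148)
θ=308°: ex = (C−B)/|BC| = (0.5960,-0.8030); ey = (0.8030,0.5960)
θ=308°: P = B + -2.30·ex + -1.29·ey = (-1.1753,-0.4979)

θ=124°: -2.93 3.58
θ=201°: -4.24 0.44
θ=228°: -3.79 -0.53
θ=308°: -1.18 -0.50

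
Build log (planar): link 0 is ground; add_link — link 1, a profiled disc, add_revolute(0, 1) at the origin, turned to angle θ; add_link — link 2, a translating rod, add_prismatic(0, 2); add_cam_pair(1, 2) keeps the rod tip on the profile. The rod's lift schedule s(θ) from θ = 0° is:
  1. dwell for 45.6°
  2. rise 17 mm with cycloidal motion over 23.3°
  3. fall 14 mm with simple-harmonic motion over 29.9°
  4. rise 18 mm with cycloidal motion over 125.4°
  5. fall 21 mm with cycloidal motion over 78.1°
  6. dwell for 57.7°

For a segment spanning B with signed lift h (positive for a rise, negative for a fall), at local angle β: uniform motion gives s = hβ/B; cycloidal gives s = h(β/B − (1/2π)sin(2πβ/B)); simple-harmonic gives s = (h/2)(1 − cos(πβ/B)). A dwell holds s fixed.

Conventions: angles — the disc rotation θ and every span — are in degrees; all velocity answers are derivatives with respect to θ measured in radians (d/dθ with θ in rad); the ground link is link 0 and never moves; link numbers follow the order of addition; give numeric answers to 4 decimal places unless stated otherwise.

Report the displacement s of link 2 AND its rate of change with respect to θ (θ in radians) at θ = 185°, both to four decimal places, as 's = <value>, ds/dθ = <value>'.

seg 1 [0°–45.6°] dwell: s stays 0.0000
seg 2 [45.6°–68.9°] cycloidal, h=17: full span → s += 17 → s = 17.0000
seg 3 [68.9°–98.8°] simple-harmonic, h=-14: full span → s += -14 → s = 3.0000
seg 4 [98.8°–224.2°] cycloidal, h=18: θ=185° here. β=86.2, B=125.4. 18·(0.6874 − sin(2π·0.6874)/(2π)) = 15.0192 → s = 18.0192
velocity in seg [98.8°–224.2°] (cycloidal), θ in radians: β = 86.2° = 1.5045 rad, B = 125.4° = 2.1886 rad; ds/dθ = (h/B)(1 − cos(2πβ/B)) = (18/2.1886)(1 − cos(2π·0.6874)) = 11.376326 mm/rad

s = 18.0192, ds/dθ = 11.3763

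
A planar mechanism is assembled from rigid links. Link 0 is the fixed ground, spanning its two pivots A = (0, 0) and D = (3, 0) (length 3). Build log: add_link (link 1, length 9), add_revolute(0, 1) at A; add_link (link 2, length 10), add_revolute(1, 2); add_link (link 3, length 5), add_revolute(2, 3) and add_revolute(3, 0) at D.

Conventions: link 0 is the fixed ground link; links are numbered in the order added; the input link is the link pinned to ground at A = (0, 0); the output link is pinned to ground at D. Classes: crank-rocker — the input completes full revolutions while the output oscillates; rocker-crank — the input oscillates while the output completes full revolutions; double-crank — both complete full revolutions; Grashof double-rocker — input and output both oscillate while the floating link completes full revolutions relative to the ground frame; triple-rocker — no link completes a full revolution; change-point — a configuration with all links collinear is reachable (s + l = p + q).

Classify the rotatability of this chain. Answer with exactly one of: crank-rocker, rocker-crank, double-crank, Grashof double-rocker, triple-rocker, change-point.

lengths: ground=3, input=9, coupler=10, output=5
sorted: s=3 (shortest), l=10 (longest), p+q=14
s + l = 13 vs p + q = 14
s + l < p + q (Grashof) with shortest = ground link → double-crank

double-crank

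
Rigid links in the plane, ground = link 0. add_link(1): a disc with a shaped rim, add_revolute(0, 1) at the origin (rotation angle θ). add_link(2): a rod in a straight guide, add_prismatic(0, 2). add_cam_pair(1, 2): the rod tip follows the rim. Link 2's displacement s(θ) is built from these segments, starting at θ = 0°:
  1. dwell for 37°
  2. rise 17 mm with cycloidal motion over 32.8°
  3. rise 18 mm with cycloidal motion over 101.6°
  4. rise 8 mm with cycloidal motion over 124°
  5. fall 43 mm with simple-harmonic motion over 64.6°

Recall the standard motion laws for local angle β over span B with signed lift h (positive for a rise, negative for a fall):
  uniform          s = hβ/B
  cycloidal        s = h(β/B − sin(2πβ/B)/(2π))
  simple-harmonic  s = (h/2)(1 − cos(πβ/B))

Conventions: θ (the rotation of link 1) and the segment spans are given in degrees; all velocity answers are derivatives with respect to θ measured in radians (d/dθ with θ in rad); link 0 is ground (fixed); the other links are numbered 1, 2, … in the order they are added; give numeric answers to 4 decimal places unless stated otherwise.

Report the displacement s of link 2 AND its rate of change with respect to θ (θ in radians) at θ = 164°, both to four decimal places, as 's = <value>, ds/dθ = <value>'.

segment 1 (0° to 37°, dwell): s unchanged at 0.0000
segment 2 (37° to 69.8°, cycloidal, h = 17) is passed completely: s = 0.0000 + (17) = 17.0000
θ = 164° falls in segment 3 (69.8° to 171.4°, cycloidal, h = 18): β = 164 − 69.8 = 94.2°, B = 101.6°; Δs = 18·(0.9272 − sin(2π·0.9272)/(2π)) = 17.9547; s = 17.0000 + 17.9547 = 34.9547
velocity in seg [69.8°–171.4°] (cycloidal), θ in radians: β = 94.2° = 1.6441 rad, B = 101.6° = 1.7733 rad; ds/dθ = (h/B)(1 − cos(2πβ/B)) = (18/1.7733)(1 − cos(2π·0.9272)) = 1.044514 mm/rad

s = 34.9547, ds/dθ = 1.0445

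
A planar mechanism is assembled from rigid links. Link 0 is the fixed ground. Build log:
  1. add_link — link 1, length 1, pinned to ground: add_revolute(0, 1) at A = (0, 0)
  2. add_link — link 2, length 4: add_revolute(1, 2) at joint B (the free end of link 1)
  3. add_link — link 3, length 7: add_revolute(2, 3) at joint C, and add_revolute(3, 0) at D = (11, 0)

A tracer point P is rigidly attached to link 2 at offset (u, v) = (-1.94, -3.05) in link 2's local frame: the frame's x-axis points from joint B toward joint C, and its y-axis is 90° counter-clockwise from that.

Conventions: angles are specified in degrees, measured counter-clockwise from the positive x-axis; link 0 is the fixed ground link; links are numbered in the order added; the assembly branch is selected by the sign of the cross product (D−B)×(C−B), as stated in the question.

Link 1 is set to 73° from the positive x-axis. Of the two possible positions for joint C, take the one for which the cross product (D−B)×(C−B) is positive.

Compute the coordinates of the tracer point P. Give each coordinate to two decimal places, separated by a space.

A=(0,0), D=(11.00,0)
B = A + 1.00·(cos73°, sin73°) = (0.2924, 0.9563)
|BD| = 10.7502
circle(B,4.00) ∩ circle(D,7.00): a=3.8403, h=1.1191
  candidates: C₊=(4.2170,1.7293) cross=12.030; C₋=(4.0179,-0.4999) cross=-12.030
  branch + wants cross > 0 → take C=(4.2170,1.7293) (cross=12.030)
ex = (C−B)/|BC| = (0.9811,0.1933); ey = (-0.1933,0.9811)
P = B + -1.94·ex + -3.05·ey = (-1.0216,-2.4111)

-1.02 -2.41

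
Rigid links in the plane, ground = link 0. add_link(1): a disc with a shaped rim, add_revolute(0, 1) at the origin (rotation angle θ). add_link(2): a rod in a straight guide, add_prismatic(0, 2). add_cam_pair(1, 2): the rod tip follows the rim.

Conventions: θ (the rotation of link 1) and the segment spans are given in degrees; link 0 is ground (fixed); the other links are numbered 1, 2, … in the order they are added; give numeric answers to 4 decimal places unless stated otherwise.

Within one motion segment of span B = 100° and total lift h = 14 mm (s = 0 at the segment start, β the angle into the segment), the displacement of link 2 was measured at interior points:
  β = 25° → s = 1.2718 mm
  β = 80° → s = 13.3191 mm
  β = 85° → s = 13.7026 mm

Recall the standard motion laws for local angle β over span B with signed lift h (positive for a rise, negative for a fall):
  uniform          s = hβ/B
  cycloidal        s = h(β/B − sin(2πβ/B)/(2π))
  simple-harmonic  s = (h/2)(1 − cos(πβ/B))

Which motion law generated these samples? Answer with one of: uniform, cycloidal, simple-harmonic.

candidates at β/B = r: uniform s = h·r (linear in β); cycloidal s = h·(r − sin(2πr)/(2π)); simple-harmonic s = (h/2)(1 − cos(πr))
β=25°: printed 1.2718 | uniform 3.5000, cycloidal 1.2718, simple-harmonic 2.0503
β=80°: printed 13.3191 | uniform 11.2000, cycloidal 13.3191, simple-harmonic 12.6631
β=85°: printed 13.7026 | uniform 11.9000, cycloidal 13.7026, simple-harmonic 13.2370
only one law matches every sample → cycloidal

cycloidal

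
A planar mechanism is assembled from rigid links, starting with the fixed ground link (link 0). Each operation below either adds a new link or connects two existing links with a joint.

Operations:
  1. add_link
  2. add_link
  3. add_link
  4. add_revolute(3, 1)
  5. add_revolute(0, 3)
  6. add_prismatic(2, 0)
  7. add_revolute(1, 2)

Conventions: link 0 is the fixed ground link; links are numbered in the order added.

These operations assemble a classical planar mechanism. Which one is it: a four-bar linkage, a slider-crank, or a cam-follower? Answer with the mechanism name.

links: 4 (incl. ground); joints: 3 revolute, 1 prismatic, 0 higher (cam) pair, forming one closed loop
4 links, 3 revolutes + 1 prismatic in one loop → slider-crank

slider-crank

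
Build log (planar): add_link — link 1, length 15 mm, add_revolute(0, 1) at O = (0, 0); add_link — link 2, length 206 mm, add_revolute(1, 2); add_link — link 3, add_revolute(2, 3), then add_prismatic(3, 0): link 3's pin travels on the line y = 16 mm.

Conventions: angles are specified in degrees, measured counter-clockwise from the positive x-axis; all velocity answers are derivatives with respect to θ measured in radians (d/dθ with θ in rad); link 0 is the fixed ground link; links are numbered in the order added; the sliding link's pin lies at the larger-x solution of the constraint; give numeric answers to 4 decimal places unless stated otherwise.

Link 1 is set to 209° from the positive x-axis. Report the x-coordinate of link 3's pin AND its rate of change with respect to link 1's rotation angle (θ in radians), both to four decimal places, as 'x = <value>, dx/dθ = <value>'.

geometry: r = 15 mm, L = 206 mm, e = 16 mm
crank pin P = (r cos θ, r sin θ) = (-13.119296, -7.272144)
h = r sin θ − e = -7.272144 − 16 = -23.272144
x = r cos θ + √(L² − h²) = -13.119296 + 204.681233 = 191.561938
dx/dθ = −r sin θ − h·r cos θ/√(L² − h²) (θ in radians; h = -23.272144) = 5.780488

x = 191.5619, dx/dθ = 5.7805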